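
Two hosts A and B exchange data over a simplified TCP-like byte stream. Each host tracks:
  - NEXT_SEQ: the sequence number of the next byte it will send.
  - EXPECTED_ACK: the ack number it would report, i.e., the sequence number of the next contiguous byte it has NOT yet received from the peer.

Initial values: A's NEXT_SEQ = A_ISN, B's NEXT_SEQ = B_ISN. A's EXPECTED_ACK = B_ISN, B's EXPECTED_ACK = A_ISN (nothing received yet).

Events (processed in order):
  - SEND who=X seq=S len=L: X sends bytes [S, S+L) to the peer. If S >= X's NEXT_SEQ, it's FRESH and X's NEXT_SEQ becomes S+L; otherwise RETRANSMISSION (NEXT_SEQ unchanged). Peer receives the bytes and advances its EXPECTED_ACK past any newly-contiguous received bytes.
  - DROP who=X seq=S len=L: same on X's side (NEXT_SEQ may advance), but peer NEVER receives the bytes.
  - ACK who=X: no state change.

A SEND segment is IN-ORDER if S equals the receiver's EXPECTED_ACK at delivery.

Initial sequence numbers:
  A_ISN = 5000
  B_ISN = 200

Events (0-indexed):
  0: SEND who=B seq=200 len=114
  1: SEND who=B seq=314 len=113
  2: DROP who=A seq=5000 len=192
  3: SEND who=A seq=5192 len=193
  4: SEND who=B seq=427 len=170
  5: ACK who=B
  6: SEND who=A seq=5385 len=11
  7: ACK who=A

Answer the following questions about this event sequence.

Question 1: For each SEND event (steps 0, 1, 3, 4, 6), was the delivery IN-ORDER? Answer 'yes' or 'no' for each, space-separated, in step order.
Answer: yes yes no yes no

Derivation:
Step 0: SEND seq=200 -> in-order
Step 1: SEND seq=314 -> in-order
Step 3: SEND seq=5192 -> out-of-order
Step 4: SEND seq=427 -> in-order
Step 6: SEND seq=5385 -> out-of-order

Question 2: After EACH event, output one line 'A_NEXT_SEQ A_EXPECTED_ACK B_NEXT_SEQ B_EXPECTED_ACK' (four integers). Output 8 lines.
5000 314 314 5000
5000 427 427 5000
5192 427 427 5000
5385 427 427 5000
5385 597 597 5000
5385 597 597 5000
5396 597 597 5000
5396 597 597 5000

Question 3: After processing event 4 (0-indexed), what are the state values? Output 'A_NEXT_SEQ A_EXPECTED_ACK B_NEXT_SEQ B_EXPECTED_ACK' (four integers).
After event 0: A_seq=5000 A_ack=314 B_seq=314 B_ack=5000
After event 1: A_seq=5000 A_ack=427 B_seq=427 B_ack=5000
After event 2: A_seq=5192 A_ack=427 B_seq=427 B_ack=5000
After event 3: A_seq=5385 A_ack=427 B_seq=427 B_ack=5000
After event 4: A_seq=5385 A_ack=597 B_seq=597 B_ack=5000

5385 597 597 5000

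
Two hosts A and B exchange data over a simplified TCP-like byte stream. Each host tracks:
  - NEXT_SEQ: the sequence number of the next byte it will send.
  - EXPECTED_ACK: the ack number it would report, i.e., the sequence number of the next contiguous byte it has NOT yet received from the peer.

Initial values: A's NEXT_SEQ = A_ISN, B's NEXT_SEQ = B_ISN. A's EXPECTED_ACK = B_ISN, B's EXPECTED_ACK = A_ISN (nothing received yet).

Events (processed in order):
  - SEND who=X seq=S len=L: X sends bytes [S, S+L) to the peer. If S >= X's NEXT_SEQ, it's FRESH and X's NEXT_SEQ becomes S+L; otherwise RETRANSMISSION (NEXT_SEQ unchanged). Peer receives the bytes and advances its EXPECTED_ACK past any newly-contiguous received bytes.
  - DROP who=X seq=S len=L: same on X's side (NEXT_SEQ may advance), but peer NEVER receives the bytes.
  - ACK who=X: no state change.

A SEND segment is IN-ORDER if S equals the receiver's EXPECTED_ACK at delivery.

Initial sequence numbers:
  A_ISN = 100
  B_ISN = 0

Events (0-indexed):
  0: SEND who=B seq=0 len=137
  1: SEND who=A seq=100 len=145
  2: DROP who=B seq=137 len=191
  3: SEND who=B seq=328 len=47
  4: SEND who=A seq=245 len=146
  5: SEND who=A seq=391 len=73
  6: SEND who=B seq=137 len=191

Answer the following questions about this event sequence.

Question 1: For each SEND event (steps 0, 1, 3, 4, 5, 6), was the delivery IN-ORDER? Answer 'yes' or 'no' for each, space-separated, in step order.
Step 0: SEND seq=0 -> in-order
Step 1: SEND seq=100 -> in-order
Step 3: SEND seq=328 -> out-of-order
Step 4: SEND seq=245 -> in-order
Step 5: SEND seq=391 -> in-order
Step 6: SEND seq=137 -> in-order

Answer: yes yes no yes yes yes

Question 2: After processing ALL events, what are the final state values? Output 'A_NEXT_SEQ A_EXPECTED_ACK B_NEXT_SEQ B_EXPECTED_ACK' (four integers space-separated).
Answer: 464 375 375 464

Derivation:
After event 0: A_seq=100 A_ack=137 B_seq=137 B_ack=100
After event 1: A_seq=245 A_ack=137 B_seq=137 B_ack=245
After event 2: A_seq=245 A_ack=137 B_seq=328 B_ack=245
After event 3: A_seq=245 A_ack=137 B_seq=375 B_ack=245
After event 4: A_seq=391 A_ack=137 B_seq=375 B_ack=391
After event 5: A_seq=464 A_ack=137 B_seq=375 B_ack=464
After event 6: A_seq=464 A_ack=375 B_seq=375 B_ack=464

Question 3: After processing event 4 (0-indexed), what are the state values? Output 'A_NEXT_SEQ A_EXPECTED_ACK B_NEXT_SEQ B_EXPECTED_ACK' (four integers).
After event 0: A_seq=100 A_ack=137 B_seq=137 B_ack=100
After event 1: A_seq=245 A_ack=137 B_seq=137 B_ack=245
After event 2: A_seq=245 A_ack=137 B_seq=328 B_ack=245
After event 3: A_seq=245 A_ack=137 B_seq=375 B_ack=245
After event 4: A_seq=391 A_ack=137 B_seq=375 B_ack=391

391 137 375 391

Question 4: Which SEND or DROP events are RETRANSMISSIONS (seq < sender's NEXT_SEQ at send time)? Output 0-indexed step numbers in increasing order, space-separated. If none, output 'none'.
Answer: 6

Derivation:
Step 0: SEND seq=0 -> fresh
Step 1: SEND seq=100 -> fresh
Step 2: DROP seq=137 -> fresh
Step 3: SEND seq=328 -> fresh
Step 4: SEND seq=245 -> fresh
Step 5: SEND seq=391 -> fresh
Step 6: SEND seq=137 -> retransmit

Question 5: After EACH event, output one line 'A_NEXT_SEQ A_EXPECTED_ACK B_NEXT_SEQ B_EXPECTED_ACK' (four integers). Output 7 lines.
100 137 137 100
245 137 137 245
245 137 328 245
245 137 375 245
391 137 375 391
464 137 375 464
464 375 375 464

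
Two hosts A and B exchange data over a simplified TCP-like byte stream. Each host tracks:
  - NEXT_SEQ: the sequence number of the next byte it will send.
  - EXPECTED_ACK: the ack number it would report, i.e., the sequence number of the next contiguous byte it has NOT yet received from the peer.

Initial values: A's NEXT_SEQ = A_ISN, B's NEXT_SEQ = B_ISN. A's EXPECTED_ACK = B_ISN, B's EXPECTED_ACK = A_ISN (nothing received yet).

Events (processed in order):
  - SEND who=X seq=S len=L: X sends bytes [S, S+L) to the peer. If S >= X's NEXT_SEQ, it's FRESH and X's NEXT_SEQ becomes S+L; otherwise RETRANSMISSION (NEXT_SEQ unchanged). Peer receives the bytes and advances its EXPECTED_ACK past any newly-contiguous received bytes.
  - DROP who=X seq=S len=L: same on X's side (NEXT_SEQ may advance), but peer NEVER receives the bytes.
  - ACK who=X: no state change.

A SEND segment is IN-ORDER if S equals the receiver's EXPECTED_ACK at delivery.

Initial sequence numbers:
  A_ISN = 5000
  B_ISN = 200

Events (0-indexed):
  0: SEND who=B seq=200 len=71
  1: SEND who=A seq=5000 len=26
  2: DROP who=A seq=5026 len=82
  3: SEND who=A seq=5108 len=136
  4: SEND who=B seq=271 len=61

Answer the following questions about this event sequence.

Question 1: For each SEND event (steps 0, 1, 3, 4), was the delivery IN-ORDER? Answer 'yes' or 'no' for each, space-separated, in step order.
Step 0: SEND seq=200 -> in-order
Step 1: SEND seq=5000 -> in-order
Step 3: SEND seq=5108 -> out-of-order
Step 4: SEND seq=271 -> in-order

Answer: yes yes no yes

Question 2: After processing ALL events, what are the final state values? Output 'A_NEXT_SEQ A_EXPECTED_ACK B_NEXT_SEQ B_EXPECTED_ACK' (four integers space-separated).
After event 0: A_seq=5000 A_ack=271 B_seq=271 B_ack=5000
After event 1: A_seq=5026 A_ack=271 B_seq=271 B_ack=5026
After event 2: A_seq=5108 A_ack=271 B_seq=271 B_ack=5026
After event 3: A_seq=5244 A_ack=271 B_seq=271 B_ack=5026
After event 4: A_seq=5244 A_ack=332 B_seq=332 B_ack=5026

Answer: 5244 332 332 5026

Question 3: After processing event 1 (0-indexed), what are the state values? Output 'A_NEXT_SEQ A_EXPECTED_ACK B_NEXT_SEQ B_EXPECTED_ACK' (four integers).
After event 0: A_seq=5000 A_ack=271 B_seq=271 B_ack=5000
After event 1: A_seq=5026 A_ack=271 B_seq=271 B_ack=5026

5026 271 271 5026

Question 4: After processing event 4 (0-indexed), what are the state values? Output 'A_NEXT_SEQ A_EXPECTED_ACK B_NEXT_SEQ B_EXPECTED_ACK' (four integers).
After event 0: A_seq=5000 A_ack=271 B_seq=271 B_ack=5000
After event 1: A_seq=5026 A_ack=271 B_seq=271 B_ack=5026
After event 2: A_seq=5108 A_ack=271 B_seq=271 B_ack=5026
After event 3: A_seq=5244 A_ack=271 B_seq=271 B_ack=5026
After event 4: A_seq=5244 A_ack=332 B_seq=332 B_ack=5026

5244 332 332 5026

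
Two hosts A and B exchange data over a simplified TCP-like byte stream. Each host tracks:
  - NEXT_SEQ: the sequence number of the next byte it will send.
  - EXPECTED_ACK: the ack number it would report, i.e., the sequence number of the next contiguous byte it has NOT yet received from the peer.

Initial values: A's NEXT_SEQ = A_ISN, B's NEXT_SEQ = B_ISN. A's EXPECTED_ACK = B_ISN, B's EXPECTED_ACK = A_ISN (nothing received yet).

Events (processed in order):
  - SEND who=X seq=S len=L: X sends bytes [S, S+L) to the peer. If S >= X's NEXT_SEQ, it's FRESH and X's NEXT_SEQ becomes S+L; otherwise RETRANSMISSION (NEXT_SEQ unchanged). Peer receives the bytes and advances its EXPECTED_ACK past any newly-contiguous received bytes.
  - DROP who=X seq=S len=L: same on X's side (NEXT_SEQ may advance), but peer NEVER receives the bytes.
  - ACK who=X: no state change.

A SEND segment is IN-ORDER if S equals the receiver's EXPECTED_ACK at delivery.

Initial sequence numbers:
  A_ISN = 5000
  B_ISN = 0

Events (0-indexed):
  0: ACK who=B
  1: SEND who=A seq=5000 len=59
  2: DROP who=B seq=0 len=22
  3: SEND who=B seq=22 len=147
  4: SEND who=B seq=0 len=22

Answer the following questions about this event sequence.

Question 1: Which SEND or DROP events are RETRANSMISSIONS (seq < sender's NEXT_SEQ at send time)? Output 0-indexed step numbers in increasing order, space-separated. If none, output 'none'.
Step 1: SEND seq=5000 -> fresh
Step 2: DROP seq=0 -> fresh
Step 3: SEND seq=22 -> fresh
Step 4: SEND seq=0 -> retransmit

Answer: 4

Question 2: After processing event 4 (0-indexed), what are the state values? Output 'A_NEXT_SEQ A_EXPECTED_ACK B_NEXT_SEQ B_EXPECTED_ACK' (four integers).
After event 0: A_seq=5000 A_ack=0 B_seq=0 B_ack=5000
After event 1: A_seq=5059 A_ack=0 B_seq=0 B_ack=5059
After event 2: A_seq=5059 A_ack=0 B_seq=22 B_ack=5059
After event 3: A_seq=5059 A_ack=0 B_seq=169 B_ack=5059
After event 4: A_seq=5059 A_ack=169 B_seq=169 B_ack=5059

5059 169 169 5059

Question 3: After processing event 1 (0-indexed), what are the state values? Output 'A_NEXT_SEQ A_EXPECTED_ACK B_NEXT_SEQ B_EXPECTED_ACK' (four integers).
After event 0: A_seq=5000 A_ack=0 B_seq=0 B_ack=5000
After event 1: A_seq=5059 A_ack=0 B_seq=0 B_ack=5059

5059 0 0 5059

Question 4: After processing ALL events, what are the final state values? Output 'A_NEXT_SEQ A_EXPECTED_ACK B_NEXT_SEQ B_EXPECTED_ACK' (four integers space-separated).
After event 0: A_seq=5000 A_ack=0 B_seq=0 B_ack=5000
After event 1: A_seq=5059 A_ack=0 B_seq=0 B_ack=5059
After event 2: A_seq=5059 A_ack=0 B_seq=22 B_ack=5059
After event 3: A_seq=5059 A_ack=0 B_seq=169 B_ack=5059
After event 4: A_seq=5059 A_ack=169 B_seq=169 B_ack=5059

Answer: 5059 169 169 5059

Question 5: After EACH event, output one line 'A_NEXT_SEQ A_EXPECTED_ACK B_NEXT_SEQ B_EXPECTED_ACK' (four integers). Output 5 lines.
5000 0 0 5000
5059 0 0 5059
5059 0 22 5059
5059 0 169 5059
5059 169 169 5059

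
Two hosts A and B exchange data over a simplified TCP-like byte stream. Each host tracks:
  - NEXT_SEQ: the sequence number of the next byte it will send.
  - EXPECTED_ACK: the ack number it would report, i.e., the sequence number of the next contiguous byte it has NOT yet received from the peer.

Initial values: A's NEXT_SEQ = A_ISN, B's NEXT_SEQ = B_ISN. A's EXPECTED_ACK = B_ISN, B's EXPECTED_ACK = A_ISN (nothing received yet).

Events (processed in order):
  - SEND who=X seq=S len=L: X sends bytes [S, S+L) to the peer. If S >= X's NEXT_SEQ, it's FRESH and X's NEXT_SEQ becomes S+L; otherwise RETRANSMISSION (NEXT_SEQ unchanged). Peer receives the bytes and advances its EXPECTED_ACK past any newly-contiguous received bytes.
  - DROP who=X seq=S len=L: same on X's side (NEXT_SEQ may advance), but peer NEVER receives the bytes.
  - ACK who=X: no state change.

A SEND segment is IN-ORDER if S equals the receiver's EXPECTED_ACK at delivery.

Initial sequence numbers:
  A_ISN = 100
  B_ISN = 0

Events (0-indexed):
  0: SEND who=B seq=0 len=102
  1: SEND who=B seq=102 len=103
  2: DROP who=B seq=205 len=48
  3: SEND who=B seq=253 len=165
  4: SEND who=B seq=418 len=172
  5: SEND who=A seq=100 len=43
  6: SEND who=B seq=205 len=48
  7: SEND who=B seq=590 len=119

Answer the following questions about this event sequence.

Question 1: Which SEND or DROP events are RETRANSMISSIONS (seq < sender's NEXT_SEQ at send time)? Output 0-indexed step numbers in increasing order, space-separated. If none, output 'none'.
Step 0: SEND seq=0 -> fresh
Step 1: SEND seq=102 -> fresh
Step 2: DROP seq=205 -> fresh
Step 3: SEND seq=253 -> fresh
Step 4: SEND seq=418 -> fresh
Step 5: SEND seq=100 -> fresh
Step 6: SEND seq=205 -> retransmit
Step 7: SEND seq=590 -> fresh

Answer: 6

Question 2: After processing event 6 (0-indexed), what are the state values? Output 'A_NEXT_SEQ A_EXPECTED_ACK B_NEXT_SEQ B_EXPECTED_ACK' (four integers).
After event 0: A_seq=100 A_ack=102 B_seq=102 B_ack=100
After event 1: A_seq=100 A_ack=205 B_seq=205 B_ack=100
After event 2: A_seq=100 A_ack=205 B_seq=253 B_ack=100
After event 3: A_seq=100 A_ack=205 B_seq=418 B_ack=100
After event 4: A_seq=100 A_ack=205 B_seq=590 B_ack=100
After event 5: A_seq=143 A_ack=205 B_seq=590 B_ack=143
After event 6: A_seq=143 A_ack=590 B_seq=590 B_ack=143

143 590 590 143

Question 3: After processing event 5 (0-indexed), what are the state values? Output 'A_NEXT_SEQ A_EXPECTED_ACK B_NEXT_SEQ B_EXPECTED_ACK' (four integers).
After event 0: A_seq=100 A_ack=102 B_seq=102 B_ack=100
After event 1: A_seq=100 A_ack=205 B_seq=205 B_ack=100
After event 2: A_seq=100 A_ack=205 B_seq=253 B_ack=100
After event 3: A_seq=100 A_ack=205 B_seq=418 B_ack=100
After event 4: A_seq=100 A_ack=205 B_seq=590 B_ack=100
After event 5: A_seq=143 A_ack=205 B_seq=590 B_ack=143

143 205 590 143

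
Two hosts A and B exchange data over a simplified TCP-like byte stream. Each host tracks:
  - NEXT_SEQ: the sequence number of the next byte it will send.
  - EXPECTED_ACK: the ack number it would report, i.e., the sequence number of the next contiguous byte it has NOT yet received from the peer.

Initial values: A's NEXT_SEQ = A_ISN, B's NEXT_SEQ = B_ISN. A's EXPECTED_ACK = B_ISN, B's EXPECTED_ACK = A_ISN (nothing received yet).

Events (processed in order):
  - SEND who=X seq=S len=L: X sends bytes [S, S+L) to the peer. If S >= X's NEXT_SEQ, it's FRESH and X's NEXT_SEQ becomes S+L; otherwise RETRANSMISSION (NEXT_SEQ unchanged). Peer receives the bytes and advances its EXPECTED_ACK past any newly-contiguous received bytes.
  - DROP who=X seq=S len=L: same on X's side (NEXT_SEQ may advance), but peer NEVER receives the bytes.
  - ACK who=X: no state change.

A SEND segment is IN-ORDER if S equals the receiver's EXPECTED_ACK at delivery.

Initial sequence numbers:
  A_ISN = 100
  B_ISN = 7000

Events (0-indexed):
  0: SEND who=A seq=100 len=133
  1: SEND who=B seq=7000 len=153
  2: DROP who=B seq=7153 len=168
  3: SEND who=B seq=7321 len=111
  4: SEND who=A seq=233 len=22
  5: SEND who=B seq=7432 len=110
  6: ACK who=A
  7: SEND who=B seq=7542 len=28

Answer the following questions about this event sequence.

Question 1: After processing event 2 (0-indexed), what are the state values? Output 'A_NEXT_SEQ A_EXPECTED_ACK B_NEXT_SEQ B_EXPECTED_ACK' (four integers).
After event 0: A_seq=233 A_ack=7000 B_seq=7000 B_ack=233
After event 1: A_seq=233 A_ack=7153 B_seq=7153 B_ack=233
After event 2: A_seq=233 A_ack=7153 B_seq=7321 B_ack=233

233 7153 7321 233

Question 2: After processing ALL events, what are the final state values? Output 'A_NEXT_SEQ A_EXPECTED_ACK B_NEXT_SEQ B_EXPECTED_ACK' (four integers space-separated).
Answer: 255 7153 7570 255

Derivation:
After event 0: A_seq=233 A_ack=7000 B_seq=7000 B_ack=233
After event 1: A_seq=233 A_ack=7153 B_seq=7153 B_ack=233
After event 2: A_seq=233 A_ack=7153 B_seq=7321 B_ack=233
After event 3: A_seq=233 A_ack=7153 B_seq=7432 B_ack=233
After event 4: A_seq=255 A_ack=7153 B_seq=7432 B_ack=255
After event 5: A_seq=255 A_ack=7153 B_seq=7542 B_ack=255
After event 6: A_seq=255 A_ack=7153 B_seq=7542 B_ack=255
After event 7: A_seq=255 A_ack=7153 B_seq=7570 B_ack=255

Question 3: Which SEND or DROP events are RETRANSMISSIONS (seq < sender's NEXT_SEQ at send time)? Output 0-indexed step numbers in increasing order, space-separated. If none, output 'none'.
Answer: none

Derivation:
Step 0: SEND seq=100 -> fresh
Step 1: SEND seq=7000 -> fresh
Step 2: DROP seq=7153 -> fresh
Step 3: SEND seq=7321 -> fresh
Step 4: SEND seq=233 -> fresh
Step 5: SEND seq=7432 -> fresh
Step 7: SEND seq=7542 -> fresh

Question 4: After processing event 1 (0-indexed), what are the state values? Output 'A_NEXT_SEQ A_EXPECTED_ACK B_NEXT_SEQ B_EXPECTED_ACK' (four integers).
After event 0: A_seq=233 A_ack=7000 B_seq=7000 B_ack=233
After event 1: A_seq=233 A_ack=7153 B_seq=7153 B_ack=233

233 7153 7153 233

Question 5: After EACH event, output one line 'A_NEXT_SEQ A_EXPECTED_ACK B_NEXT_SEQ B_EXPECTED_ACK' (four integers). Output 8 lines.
233 7000 7000 233
233 7153 7153 233
233 7153 7321 233
233 7153 7432 233
255 7153 7432 255
255 7153 7542 255
255 7153 7542 255
255 7153 7570 255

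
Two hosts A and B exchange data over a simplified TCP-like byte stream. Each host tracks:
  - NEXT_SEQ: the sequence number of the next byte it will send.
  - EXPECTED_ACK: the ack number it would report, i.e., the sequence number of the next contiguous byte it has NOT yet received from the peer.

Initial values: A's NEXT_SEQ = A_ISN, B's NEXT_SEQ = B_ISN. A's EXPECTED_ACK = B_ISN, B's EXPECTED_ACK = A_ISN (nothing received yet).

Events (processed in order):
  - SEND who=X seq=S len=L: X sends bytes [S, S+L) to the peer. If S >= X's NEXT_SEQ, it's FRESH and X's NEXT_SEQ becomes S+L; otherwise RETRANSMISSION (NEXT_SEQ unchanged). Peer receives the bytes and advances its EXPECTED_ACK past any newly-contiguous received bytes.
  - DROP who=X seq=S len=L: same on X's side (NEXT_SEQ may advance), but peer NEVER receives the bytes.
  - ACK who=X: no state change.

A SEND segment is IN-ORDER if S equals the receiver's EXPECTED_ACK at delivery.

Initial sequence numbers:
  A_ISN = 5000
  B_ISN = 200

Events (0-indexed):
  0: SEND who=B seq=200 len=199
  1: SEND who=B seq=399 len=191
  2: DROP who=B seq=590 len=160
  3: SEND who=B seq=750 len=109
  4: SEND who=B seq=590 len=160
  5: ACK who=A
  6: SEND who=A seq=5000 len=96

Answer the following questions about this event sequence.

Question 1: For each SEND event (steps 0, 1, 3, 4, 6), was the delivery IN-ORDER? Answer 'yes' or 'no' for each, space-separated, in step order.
Step 0: SEND seq=200 -> in-order
Step 1: SEND seq=399 -> in-order
Step 3: SEND seq=750 -> out-of-order
Step 4: SEND seq=590 -> in-order
Step 6: SEND seq=5000 -> in-order

Answer: yes yes no yes yes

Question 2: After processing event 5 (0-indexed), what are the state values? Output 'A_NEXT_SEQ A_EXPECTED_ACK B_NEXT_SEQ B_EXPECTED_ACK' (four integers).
After event 0: A_seq=5000 A_ack=399 B_seq=399 B_ack=5000
After event 1: A_seq=5000 A_ack=590 B_seq=590 B_ack=5000
After event 2: A_seq=5000 A_ack=590 B_seq=750 B_ack=5000
After event 3: A_seq=5000 A_ack=590 B_seq=859 B_ack=5000
After event 4: A_seq=5000 A_ack=859 B_seq=859 B_ack=5000
After event 5: A_seq=5000 A_ack=859 B_seq=859 B_ack=5000

5000 859 859 5000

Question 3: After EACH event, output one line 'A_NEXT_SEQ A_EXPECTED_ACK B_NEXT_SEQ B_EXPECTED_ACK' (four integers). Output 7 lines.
5000 399 399 5000
5000 590 590 5000
5000 590 750 5000
5000 590 859 5000
5000 859 859 5000
5000 859 859 5000
5096 859 859 5096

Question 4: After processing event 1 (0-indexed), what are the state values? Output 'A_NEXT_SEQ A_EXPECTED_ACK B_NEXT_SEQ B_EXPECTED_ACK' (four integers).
After event 0: A_seq=5000 A_ack=399 B_seq=399 B_ack=5000
After event 1: A_seq=5000 A_ack=590 B_seq=590 B_ack=5000

5000 590 590 5000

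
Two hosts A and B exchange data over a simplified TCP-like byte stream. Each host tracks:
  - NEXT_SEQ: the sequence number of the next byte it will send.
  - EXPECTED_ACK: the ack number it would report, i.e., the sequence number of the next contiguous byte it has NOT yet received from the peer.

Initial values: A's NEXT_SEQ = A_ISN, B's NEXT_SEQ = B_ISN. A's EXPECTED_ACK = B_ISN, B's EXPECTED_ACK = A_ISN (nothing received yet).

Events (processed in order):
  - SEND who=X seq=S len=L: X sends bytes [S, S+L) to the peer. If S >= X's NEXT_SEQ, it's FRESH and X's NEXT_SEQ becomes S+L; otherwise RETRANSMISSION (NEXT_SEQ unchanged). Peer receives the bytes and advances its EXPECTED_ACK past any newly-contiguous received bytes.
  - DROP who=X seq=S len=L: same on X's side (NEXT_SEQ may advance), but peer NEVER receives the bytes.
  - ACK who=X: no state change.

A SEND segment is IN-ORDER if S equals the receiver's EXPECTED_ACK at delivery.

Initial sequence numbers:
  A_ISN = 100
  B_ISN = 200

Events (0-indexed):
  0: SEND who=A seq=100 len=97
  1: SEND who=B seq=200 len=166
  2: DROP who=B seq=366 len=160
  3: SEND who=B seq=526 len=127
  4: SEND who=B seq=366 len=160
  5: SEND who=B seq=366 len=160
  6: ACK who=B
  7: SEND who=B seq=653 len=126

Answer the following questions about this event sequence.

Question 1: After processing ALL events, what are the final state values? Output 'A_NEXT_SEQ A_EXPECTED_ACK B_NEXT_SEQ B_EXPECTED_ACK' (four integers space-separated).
After event 0: A_seq=197 A_ack=200 B_seq=200 B_ack=197
After event 1: A_seq=197 A_ack=366 B_seq=366 B_ack=197
After event 2: A_seq=197 A_ack=366 B_seq=526 B_ack=197
After event 3: A_seq=197 A_ack=366 B_seq=653 B_ack=197
After event 4: A_seq=197 A_ack=653 B_seq=653 B_ack=197
After event 5: A_seq=197 A_ack=653 B_seq=653 B_ack=197
After event 6: A_seq=197 A_ack=653 B_seq=653 B_ack=197
After event 7: A_seq=197 A_ack=779 B_seq=779 B_ack=197

Answer: 197 779 779 197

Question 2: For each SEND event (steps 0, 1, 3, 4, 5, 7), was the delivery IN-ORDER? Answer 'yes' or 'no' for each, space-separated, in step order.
Answer: yes yes no yes no yes

Derivation:
Step 0: SEND seq=100 -> in-order
Step 1: SEND seq=200 -> in-order
Step 3: SEND seq=526 -> out-of-order
Step 4: SEND seq=366 -> in-order
Step 5: SEND seq=366 -> out-of-order
Step 7: SEND seq=653 -> in-order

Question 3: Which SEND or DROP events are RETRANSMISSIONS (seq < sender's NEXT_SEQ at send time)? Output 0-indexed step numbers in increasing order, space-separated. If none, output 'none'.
Answer: 4 5

Derivation:
Step 0: SEND seq=100 -> fresh
Step 1: SEND seq=200 -> fresh
Step 2: DROP seq=366 -> fresh
Step 3: SEND seq=526 -> fresh
Step 4: SEND seq=366 -> retransmit
Step 5: SEND seq=366 -> retransmit
Step 7: SEND seq=653 -> fresh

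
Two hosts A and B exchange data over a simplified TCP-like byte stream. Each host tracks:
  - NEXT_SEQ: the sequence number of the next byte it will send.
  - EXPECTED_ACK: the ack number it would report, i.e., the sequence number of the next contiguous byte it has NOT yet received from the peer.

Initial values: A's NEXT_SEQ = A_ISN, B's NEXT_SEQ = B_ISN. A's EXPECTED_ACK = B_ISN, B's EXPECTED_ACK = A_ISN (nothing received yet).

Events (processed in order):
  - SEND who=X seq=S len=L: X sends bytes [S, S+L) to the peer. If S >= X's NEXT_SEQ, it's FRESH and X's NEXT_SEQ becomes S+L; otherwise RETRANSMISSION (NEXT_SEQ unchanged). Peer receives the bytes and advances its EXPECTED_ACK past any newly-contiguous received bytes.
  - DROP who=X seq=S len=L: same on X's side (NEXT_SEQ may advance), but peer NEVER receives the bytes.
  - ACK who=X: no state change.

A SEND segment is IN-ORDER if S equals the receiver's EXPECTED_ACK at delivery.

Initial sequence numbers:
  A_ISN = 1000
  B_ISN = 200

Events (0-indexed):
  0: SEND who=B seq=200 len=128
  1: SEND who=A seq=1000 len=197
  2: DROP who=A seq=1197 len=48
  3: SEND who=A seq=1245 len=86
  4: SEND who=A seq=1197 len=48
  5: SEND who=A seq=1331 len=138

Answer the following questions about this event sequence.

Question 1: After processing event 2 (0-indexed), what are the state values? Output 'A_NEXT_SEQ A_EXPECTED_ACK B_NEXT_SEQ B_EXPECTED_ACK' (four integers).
After event 0: A_seq=1000 A_ack=328 B_seq=328 B_ack=1000
After event 1: A_seq=1197 A_ack=328 B_seq=328 B_ack=1197
After event 2: A_seq=1245 A_ack=328 B_seq=328 B_ack=1197

1245 328 328 1197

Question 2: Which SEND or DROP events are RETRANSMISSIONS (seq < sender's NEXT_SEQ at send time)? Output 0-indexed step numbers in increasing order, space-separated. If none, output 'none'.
Step 0: SEND seq=200 -> fresh
Step 1: SEND seq=1000 -> fresh
Step 2: DROP seq=1197 -> fresh
Step 3: SEND seq=1245 -> fresh
Step 4: SEND seq=1197 -> retransmit
Step 5: SEND seq=1331 -> fresh

Answer: 4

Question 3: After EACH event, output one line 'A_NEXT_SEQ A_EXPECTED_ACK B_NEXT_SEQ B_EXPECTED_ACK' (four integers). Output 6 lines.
1000 328 328 1000
1197 328 328 1197
1245 328 328 1197
1331 328 328 1197
1331 328 328 1331
1469 328 328 1469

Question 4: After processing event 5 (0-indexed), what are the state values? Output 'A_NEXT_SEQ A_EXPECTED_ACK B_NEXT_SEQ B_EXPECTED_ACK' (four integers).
After event 0: A_seq=1000 A_ack=328 B_seq=328 B_ack=1000
After event 1: A_seq=1197 A_ack=328 B_seq=328 B_ack=1197
After event 2: A_seq=1245 A_ack=328 B_seq=328 B_ack=1197
After event 3: A_seq=1331 A_ack=328 B_seq=328 B_ack=1197
After event 4: A_seq=1331 A_ack=328 B_seq=328 B_ack=1331
After event 5: A_seq=1469 A_ack=328 B_seq=328 B_ack=1469

1469 328 328 1469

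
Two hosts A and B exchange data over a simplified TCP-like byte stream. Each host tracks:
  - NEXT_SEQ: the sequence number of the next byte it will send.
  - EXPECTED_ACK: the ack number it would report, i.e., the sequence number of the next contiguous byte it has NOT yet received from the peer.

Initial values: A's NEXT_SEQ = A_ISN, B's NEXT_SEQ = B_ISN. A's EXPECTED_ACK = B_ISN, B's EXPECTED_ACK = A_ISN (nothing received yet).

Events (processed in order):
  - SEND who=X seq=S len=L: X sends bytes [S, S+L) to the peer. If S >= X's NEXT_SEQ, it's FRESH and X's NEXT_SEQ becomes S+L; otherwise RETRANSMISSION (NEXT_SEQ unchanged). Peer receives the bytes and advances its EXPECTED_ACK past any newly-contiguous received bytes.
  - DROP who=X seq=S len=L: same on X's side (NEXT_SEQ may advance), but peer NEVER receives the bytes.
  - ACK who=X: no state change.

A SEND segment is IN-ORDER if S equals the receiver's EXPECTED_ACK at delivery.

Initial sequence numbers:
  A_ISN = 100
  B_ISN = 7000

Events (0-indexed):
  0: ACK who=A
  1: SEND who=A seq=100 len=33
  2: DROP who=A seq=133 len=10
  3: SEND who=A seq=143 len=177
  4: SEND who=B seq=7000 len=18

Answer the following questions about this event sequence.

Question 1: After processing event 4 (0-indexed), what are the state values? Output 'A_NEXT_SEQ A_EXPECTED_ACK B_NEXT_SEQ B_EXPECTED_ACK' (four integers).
After event 0: A_seq=100 A_ack=7000 B_seq=7000 B_ack=100
After event 1: A_seq=133 A_ack=7000 B_seq=7000 B_ack=133
After event 2: A_seq=143 A_ack=7000 B_seq=7000 B_ack=133
After event 3: A_seq=320 A_ack=7000 B_seq=7000 B_ack=133
After event 4: A_seq=320 A_ack=7018 B_seq=7018 B_ack=133

320 7018 7018 133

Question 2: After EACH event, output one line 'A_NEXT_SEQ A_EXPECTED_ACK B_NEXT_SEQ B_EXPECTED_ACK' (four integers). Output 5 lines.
100 7000 7000 100
133 7000 7000 133
143 7000 7000 133
320 7000 7000 133
320 7018 7018 133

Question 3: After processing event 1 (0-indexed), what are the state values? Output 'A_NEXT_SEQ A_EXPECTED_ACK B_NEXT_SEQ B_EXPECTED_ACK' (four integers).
After event 0: A_seq=100 A_ack=7000 B_seq=7000 B_ack=100
After event 1: A_seq=133 A_ack=7000 B_seq=7000 B_ack=133

133 7000 7000 133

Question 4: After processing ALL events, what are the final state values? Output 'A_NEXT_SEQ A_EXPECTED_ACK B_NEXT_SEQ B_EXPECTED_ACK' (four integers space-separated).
Answer: 320 7018 7018 133

Derivation:
After event 0: A_seq=100 A_ack=7000 B_seq=7000 B_ack=100
After event 1: A_seq=133 A_ack=7000 B_seq=7000 B_ack=133
After event 2: A_seq=143 A_ack=7000 B_seq=7000 B_ack=133
After event 3: A_seq=320 A_ack=7000 B_seq=7000 B_ack=133
After event 4: A_seq=320 A_ack=7018 B_seq=7018 B_ack=133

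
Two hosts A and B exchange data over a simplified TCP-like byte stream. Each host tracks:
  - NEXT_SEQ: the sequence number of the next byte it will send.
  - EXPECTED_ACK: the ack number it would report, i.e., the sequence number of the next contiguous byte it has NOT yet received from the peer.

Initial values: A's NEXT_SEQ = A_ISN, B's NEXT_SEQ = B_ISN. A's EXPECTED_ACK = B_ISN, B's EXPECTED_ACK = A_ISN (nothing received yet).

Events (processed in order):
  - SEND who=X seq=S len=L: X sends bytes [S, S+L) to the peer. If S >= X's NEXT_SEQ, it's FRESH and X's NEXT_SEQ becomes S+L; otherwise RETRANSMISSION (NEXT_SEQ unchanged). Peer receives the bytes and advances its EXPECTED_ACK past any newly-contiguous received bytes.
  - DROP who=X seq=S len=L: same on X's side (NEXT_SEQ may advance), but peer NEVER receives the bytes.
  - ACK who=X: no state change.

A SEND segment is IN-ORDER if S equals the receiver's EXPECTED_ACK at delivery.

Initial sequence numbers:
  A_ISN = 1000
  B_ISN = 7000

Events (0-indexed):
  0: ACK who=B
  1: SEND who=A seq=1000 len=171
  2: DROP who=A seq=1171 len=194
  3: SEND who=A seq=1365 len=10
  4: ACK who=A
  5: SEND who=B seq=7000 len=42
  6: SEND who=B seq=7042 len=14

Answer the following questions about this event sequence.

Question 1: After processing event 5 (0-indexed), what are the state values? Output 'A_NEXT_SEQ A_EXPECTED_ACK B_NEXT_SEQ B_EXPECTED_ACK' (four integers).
After event 0: A_seq=1000 A_ack=7000 B_seq=7000 B_ack=1000
After event 1: A_seq=1171 A_ack=7000 B_seq=7000 B_ack=1171
After event 2: A_seq=1365 A_ack=7000 B_seq=7000 B_ack=1171
After event 3: A_seq=1375 A_ack=7000 B_seq=7000 B_ack=1171
After event 4: A_seq=1375 A_ack=7000 B_seq=7000 B_ack=1171
After event 5: A_seq=1375 A_ack=7042 B_seq=7042 B_ack=1171

1375 7042 7042 1171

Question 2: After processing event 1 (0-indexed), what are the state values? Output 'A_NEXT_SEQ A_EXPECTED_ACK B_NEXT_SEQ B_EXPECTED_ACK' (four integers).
After event 0: A_seq=1000 A_ack=7000 B_seq=7000 B_ack=1000
After event 1: A_seq=1171 A_ack=7000 B_seq=7000 B_ack=1171

1171 7000 7000 1171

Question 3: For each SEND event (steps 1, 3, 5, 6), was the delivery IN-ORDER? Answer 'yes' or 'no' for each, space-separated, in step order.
Step 1: SEND seq=1000 -> in-order
Step 3: SEND seq=1365 -> out-of-order
Step 5: SEND seq=7000 -> in-order
Step 6: SEND seq=7042 -> in-order

Answer: yes no yes yes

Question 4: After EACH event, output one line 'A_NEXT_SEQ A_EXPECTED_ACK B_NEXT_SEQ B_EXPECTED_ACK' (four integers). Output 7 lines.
1000 7000 7000 1000
1171 7000 7000 1171
1365 7000 7000 1171
1375 7000 7000 1171
1375 7000 7000 1171
1375 7042 7042 1171
1375 7056 7056 1171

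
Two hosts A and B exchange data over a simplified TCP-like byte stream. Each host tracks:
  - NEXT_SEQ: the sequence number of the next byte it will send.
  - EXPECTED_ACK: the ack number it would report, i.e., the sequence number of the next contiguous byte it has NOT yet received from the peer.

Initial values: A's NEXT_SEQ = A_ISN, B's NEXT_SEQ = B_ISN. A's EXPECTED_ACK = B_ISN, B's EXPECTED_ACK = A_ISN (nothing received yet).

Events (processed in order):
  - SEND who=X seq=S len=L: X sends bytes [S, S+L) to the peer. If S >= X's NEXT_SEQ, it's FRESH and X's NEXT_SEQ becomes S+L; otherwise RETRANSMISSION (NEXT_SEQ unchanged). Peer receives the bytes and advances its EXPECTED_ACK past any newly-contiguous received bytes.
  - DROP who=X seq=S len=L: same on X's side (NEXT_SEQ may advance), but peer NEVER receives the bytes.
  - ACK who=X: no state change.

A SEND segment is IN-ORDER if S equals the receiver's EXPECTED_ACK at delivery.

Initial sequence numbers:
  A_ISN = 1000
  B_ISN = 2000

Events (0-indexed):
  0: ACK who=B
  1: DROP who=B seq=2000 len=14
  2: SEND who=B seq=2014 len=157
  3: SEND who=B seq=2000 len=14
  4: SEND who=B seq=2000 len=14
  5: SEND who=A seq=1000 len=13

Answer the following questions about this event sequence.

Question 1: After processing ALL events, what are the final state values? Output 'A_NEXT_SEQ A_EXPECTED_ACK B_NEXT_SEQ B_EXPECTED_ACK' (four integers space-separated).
Answer: 1013 2171 2171 1013

Derivation:
After event 0: A_seq=1000 A_ack=2000 B_seq=2000 B_ack=1000
After event 1: A_seq=1000 A_ack=2000 B_seq=2014 B_ack=1000
After event 2: A_seq=1000 A_ack=2000 B_seq=2171 B_ack=1000
After event 3: A_seq=1000 A_ack=2171 B_seq=2171 B_ack=1000
After event 4: A_seq=1000 A_ack=2171 B_seq=2171 B_ack=1000
After event 5: A_seq=1013 A_ack=2171 B_seq=2171 B_ack=1013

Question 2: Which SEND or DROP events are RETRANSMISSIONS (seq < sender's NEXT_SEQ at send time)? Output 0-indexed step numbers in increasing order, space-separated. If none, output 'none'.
Step 1: DROP seq=2000 -> fresh
Step 2: SEND seq=2014 -> fresh
Step 3: SEND seq=2000 -> retransmit
Step 4: SEND seq=2000 -> retransmit
Step 5: SEND seq=1000 -> fresh

Answer: 3 4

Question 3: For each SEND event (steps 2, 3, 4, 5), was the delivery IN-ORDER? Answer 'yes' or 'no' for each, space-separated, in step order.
Step 2: SEND seq=2014 -> out-of-order
Step 3: SEND seq=2000 -> in-order
Step 4: SEND seq=2000 -> out-of-order
Step 5: SEND seq=1000 -> in-order

Answer: no yes no yes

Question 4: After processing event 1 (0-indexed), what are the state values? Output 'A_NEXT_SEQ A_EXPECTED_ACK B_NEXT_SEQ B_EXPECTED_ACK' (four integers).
After event 0: A_seq=1000 A_ack=2000 B_seq=2000 B_ack=1000
After event 1: A_seq=1000 A_ack=2000 B_seq=2014 B_ack=1000

1000 2000 2014 1000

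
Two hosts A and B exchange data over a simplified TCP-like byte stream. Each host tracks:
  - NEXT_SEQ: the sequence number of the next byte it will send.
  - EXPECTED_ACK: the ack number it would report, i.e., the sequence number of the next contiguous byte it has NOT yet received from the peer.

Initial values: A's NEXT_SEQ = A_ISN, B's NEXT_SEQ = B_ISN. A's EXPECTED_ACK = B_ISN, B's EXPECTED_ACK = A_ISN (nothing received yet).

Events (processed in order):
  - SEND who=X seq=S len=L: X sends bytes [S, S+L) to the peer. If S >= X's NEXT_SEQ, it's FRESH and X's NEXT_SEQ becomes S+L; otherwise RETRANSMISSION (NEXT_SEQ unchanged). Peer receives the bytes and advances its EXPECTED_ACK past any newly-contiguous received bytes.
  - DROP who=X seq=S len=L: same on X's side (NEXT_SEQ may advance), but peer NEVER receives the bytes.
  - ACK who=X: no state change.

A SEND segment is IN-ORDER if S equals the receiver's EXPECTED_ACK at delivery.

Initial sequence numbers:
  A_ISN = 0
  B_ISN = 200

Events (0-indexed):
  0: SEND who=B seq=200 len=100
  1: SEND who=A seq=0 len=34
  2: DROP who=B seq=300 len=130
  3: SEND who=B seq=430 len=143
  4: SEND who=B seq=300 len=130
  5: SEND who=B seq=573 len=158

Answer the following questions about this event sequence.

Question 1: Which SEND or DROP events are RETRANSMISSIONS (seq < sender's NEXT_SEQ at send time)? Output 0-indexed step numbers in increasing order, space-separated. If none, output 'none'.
Step 0: SEND seq=200 -> fresh
Step 1: SEND seq=0 -> fresh
Step 2: DROP seq=300 -> fresh
Step 3: SEND seq=430 -> fresh
Step 4: SEND seq=300 -> retransmit
Step 5: SEND seq=573 -> fresh

Answer: 4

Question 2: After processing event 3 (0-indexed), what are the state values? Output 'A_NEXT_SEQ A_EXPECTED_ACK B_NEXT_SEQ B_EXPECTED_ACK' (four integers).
After event 0: A_seq=0 A_ack=300 B_seq=300 B_ack=0
After event 1: A_seq=34 A_ack=300 B_seq=300 B_ack=34
After event 2: A_seq=34 A_ack=300 B_seq=430 B_ack=34
After event 3: A_seq=34 A_ack=300 B_seq=573 B_ack=34

34 300 573 34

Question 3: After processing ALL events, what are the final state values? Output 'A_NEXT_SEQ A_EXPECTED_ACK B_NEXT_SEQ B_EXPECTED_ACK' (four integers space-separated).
After event 0: A_seq=0 A_ack=300 B_seq=300 B_ack=0
After event 1: A_seq=34 A_ack=300 B_seq=300 B_ack=34
After event 2: A_seq=34 A_ack=300 B_seq=430 B_ack=34
After event 3: A_seq=34 A_ack=300 B_seq=573 B_ack=34
After event 4: A_seq=34 A_ack=573 B_seq=573 B_ack=34
After event 5: A_seq=34 A_ack=731 B_seq=731 B_ack=34

Answer: 34 731 731 34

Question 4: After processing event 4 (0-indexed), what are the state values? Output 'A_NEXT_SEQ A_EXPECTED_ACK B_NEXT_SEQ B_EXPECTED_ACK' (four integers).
After event 0: A_seq=0 A_ack=300 B_seq=300 B_ack=0
After event 1: A_seq=34 A_ack=300 B_seq=300 B_ack=34
After event 2: A_seq=34 A_ack=300 B_seq=430 B_ack=34
After event 3: A_seq=34 A_ack=300 B_seq=573 B_ack=34
After event 4: A_seq=34 A_ack=573 B_seq=573 B_ack=34

34 573 573 34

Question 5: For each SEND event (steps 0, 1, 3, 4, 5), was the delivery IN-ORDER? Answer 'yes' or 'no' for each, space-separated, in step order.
Step 0: SEND seq=200 -> in-order
Step 1: SEND seq=0 -> in-order
Step 3: SEND seq=430 -> out-of-order
Step 4: SEND seq=300 -> in-order
Step 5: SEND seq=573 -> in-order

Answer: yes yes no yes yes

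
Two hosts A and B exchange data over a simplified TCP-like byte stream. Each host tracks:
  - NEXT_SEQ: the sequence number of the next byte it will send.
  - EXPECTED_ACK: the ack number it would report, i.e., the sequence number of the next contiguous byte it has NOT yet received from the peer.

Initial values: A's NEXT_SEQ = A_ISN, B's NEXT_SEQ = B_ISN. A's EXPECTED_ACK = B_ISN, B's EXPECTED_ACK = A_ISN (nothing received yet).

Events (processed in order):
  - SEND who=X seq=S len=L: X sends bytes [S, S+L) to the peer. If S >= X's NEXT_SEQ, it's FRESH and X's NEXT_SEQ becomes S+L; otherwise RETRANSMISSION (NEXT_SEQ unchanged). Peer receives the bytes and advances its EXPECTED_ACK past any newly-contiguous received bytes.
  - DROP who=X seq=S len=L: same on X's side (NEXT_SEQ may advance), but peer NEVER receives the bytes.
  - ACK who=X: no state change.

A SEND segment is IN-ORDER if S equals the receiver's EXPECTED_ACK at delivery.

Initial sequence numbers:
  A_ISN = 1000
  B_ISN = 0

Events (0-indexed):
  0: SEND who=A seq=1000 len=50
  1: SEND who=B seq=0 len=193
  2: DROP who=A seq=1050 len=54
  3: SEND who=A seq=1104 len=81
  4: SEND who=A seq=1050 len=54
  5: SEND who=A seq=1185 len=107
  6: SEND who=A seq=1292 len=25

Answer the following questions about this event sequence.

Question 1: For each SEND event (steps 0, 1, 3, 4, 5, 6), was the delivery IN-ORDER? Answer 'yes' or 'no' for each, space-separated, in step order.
Answer: yes yes no yes yes yes

Derivation:
Step 0: SEND seq=1000 -> in-order
Step 1: SEND seq=0 -> in-order
Step 3: SEND seq=1104 -> out-of-order
Step 4: SEND seq=1050 -> in-order
Step 5: SEND seq=1185 -> in-order
Step 6: SEND seq=1292 -> in-order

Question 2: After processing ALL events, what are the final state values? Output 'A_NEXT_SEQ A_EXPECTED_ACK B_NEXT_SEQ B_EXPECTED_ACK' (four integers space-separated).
After event 0: A_seq=1050 A_ack=0 B_seq=0 B_ack=1050
After event 1: A_seq=1050 A_ack=193 B_seq=193 B_ack=1050
After event 2: A_seq=1104 A_ack=193 B_seq=193 B_ack=1050
After event 3: A_seq=1185 A_ack=193 B_seq=193 B_ack=1050
After event 4: A_seq=1185 A_ack=193 B_seq=193 B_ack=1185
After event 5: A_seq=1292 A_ack=193 B_seq=193 B_ack=1292
After event 6: A_seq=1317 A_ack=193 B_seq=193 B_ack=1317

Answer: 1317 193 193 1317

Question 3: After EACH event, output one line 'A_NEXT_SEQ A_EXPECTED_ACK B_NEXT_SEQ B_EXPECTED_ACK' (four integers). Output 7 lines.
1050 0 0 1050
1050 193 193 1050
1104 193 193 1050
1185 193 193 1050
1185 193 193 1185
1292 193 193 1292
1317 193 193 1317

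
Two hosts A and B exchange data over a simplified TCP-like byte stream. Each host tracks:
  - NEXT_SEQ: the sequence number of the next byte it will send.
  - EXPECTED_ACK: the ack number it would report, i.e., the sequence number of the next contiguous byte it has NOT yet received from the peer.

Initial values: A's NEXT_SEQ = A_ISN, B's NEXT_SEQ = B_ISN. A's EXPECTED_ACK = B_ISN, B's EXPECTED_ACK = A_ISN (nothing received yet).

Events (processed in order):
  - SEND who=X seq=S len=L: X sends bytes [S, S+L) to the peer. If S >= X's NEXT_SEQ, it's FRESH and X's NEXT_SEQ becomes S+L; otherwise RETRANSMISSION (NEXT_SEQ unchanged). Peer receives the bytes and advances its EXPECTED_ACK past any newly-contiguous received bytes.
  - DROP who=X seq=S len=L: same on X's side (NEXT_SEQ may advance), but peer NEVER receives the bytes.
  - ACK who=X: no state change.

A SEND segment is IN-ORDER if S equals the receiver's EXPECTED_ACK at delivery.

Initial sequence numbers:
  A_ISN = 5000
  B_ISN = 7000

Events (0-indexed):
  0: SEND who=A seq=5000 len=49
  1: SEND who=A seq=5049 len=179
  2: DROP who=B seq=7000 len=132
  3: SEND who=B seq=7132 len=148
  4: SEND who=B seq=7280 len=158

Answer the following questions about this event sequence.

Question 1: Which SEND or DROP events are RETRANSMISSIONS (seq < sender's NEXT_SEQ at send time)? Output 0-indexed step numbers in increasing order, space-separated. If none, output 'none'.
Step 0: SEND seq=5000 -> fresh
Step 1: SEND seq=5049 -> fresh
Step 2: DROP seq=7000 -> fresh
Step 3: SEND seq=7132 -> fresh
Step 4: SEND seq=7280 -> fresh

Answer: none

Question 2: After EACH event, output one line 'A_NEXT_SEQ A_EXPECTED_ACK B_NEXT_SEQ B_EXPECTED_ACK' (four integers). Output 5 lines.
5049 7000 7000 5049
5228 7000 7000 5228
5228 7000 7132 5228
5228 7000 7280 5228
5228 7000 7438 5228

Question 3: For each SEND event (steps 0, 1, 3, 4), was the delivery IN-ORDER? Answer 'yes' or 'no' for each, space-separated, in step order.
Step 0: SEND seq=5000 -> in-order
Step 1: SEND seq=5049 -> in-order
Step 3: SEND seq=7132 -> out-of-order
Step 4: SEND seq=7280 -> out-of-order

Answer: yes yes no no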